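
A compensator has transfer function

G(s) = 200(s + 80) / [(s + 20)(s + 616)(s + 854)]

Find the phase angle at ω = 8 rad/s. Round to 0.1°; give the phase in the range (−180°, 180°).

-17.4°

At s = jω = j8:
zero (s+80): 80 + j8 → |·| = √(80²+8²) = √6464 ≈ 80.399, ∠ = arctan(8/80) ≈ 5.71°
pole (s+20): 20 + j8 → |·| = √(20²+8²) = √464 ≈ 21.541, ∠ = arctan(8/20) ≈ 21.80°
pole (s+616): 616 + j8 → |·| = √(616²+8²) = √379520 ≈ 616.05, ∠ = arctan(8/616) ≈ 0.74°
pole (s+854): 854 + j8 → |·| = √(854²+8²) = √729380 ≈ 854.04, ∠ = arctan(8/854) ≈ 0.54°
∠G = 5.71° − 23.08° = -17.37°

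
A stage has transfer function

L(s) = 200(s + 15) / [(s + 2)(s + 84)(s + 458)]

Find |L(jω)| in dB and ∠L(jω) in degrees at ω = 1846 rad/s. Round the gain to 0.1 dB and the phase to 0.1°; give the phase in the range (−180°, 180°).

At s = jω = j1846:
zero (s+15): 15 + j1846 → |·| = √(15²+1846²) = √3407941 ≈ 1846.1, ∠ = arctan(1846/15) ≈ 89.53°
pole (s+2): 2 + j1846 → |·| = √(2²+1846²) = √3407720 ≈ 1846, ∠ = arctan(1846/2) ≈ 89.94°
pole (s+84): 84 + j1846 → |·| = √(84²+1846²) = √3414772 ≈ 1847.9, ∠ = arctan(1846/84) ≈ 87.39°
pole (s+458): 458 + j1846 → |·| = √(458²+1846²) = √3617480 ≈ 1902, ∠ = arctan(1846/458) ≈ 76.07°
|L| = 200 · 1846.1 / 6.4881e+09 ≈ 5.6907e-05
Gain = 20 log₁₀(5.6907e-05) ≈ -84.90 dB
∠L = 89.53° − 253.40° = -163.87°

-84.9 dB, -163.9°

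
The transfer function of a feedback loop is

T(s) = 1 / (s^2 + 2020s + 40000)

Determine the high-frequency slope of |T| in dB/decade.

Each pole contributes −20 dB/decade at high frequency; each zero contributes +20 dB/decade.
Net: 0 zero(s) − 2 pole(s) → -40 dB/decade.

-40 dB/decade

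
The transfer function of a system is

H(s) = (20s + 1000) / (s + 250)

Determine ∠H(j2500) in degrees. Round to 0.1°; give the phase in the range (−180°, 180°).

4.6°

Substitute s = j2500:
Numerator: 20(j2500) + 1000 = 1000 + j50000
Denominator: (j2500) + 250 = 250 + j2500
|N| = √(1000² + 50000²) ≈ 50010, ∠N ≈ 88.85°
|D| = √(250² + 2500²) ≈ 2512.5, ∠D ≈ 84.29°
∠H = 88.85° − 84.29° = 4.56°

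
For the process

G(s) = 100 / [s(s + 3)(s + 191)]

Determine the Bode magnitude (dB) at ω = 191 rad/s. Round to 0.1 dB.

At s = jω = j191:
pole (s+3): 3 + j191 → |·| = √(3²+191²) = √36490 ≈ 191.02, ∠ = arctan(191/3) ≈ 89.10°
pole (s+191): 191 + j191 → |·| = √(191²+191²) = √72962 ≈ 270.11, ∠ = arctan(191/191) ≈ 45.00°
pole at origin: |s| = 191, ∠ = 90.00° (in denominator)
|G| = 100 / 9.8549e+06 ≈ 1.0147e-05
Gain = 20 log₁₀(1.0147e-05) ≈ -99.87 dB

-99.9 dB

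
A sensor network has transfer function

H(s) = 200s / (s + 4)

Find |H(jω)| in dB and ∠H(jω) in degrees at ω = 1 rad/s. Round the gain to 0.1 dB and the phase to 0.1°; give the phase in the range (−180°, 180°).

33.7 dB, 76.0°

At s = jω = j1:
zero at origin: s = j1 → |·| = 1, ∠ = 90.00°
pole (s+4): 4 + j1 → |·| = √(4²+1²) = √17 ≈ 4.1231, ∠ = arctan(1/4) ≈ 14.04°
|H| = 200 · 1 / 4.1231 ≈ 48.507
Gain = 20 log₁₀(48.507) ≈ 33.72 dB
∠H = 90.00° − 14.04° = 75.96°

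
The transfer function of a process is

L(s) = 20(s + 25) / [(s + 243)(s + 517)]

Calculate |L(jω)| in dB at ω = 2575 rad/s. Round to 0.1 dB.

At s = jω = j2575:
zero (s+25): 25 + j2575 → |·| = √(25²+2575²) = √6631250 ≈ 2575.1, ∠ = arctan(2575/25) ≈ 89.44°
pole (s+243): 243 + j2575 → |·| = √(243²+2575²) = √6689674 ≈ 2586.4, ∠ = arctan(2575/243) ≈ 84.61°
pole (s+517): 517 + j2575 → |·| = √(517²+2575²) = √6897914 ≈ 2626.4, ∠ = arctan(2575/517) ≈ 78.65°
|L| = 20 · 2575.1 / 6.7929e+06 ≈ 0.0075817
Gain = 20 log₁₀(0.0075817) ≈ -42.40 dB

-42.4 dB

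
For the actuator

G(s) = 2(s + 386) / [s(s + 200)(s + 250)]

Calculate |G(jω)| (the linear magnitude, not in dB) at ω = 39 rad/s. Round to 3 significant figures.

At s = jω = j39:
zero (s+386): 386 + j39 → |·| = √(386²+39²) = √150517 ≈ 387.97, ∠ = arctan(39/386) ≈ 5.77°
pole (s+200): 200 + j39 → |·| = √(200²+39²) = √41521 ≈ 203.77, ∠ = arctan(39/200) ≈ 11.03°
pole (s+250): 250 + j39 → |·| = √(250²+39²) = √64021 ≈ 253.02, ∠ = arctan(39/250) ≈ 8.87°
pole at origin: |s| = 39, ∠ = 90.00° (in denominator)
|G| = 2 · 387.97 / 2.0108e+06 ≈ 0.00038589

0.000386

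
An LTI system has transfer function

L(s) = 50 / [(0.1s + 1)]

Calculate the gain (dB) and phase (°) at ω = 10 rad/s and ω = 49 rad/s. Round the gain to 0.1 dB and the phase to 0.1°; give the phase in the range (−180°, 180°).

At ω = 10 rad/s:
pole (1 + j10·0.1) = 1 + j1 → |·| ≈ 1.4142, ∠ ≈ 45.00°
|L| = 50 · 1 / (1.4142) ≈ 35.356
Gain = 20 log₁₀(35.356) ≈ 30.97 dB
∠L = (0°) − (45.00°) = -45.00°

At ω = 49 rad/s:
pole (1 + j49·0.1) = 1 + j4.9 → |·| ≈ 5.001, ∠ ≈ 78.47°
|L| = 50 · 1 / (5.001) ≈ 9.998
Gain = 20 log₁₀(9.998) ≈ 20.00 dB
∠L = (0°) − (78.47°) = -78.47°

ω = 10: 31.0 dB, -45.0°; ω = 49: 20.0 dB, -78.5°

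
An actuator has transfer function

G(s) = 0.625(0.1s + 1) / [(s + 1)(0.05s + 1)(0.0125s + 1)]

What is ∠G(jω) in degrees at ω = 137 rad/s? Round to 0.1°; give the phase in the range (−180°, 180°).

At ω = 137 rad/s:
zero (1 + j137·0.1) = 1 + j13.7 → |·| ≈ 13.736, ∠ ≈ 85.83°
pole (1 + j137·1) = 1 + j137 → |·| ≈ 137, ∠ ≈ 89.58°
pole (1 + j137·0.05) = 1 + j6.85 → |·| ≈ 6.9226, ∠ ≈ 81.69°
pole (1 + j137·0.0125) = 1 + j1.7125 → |·| ≈ 1.9831, ∠ ≈ 59.72°
∠G = (85.83°) − (89.58° + 81.69° + 59.72°) = -145.16°

-145.2°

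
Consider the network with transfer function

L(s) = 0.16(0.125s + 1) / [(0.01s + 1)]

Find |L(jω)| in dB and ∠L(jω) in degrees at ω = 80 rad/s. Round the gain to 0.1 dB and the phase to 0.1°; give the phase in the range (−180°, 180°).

2.0 dB, 45.6°

At ω = 80 rad/s:
zero (1 + j80·0.125) = 1 + j10 → |·| ≈ 10.05, ∠ ≈ 84.29°
pole (1 + j80·0.01) = 1 + j0.8 → |·| ≈ 1.2806, ∠ ≈ 38.66°
|L| = 0.16 · 10.05 / (1.2806) ≈ 1.2557
Gain = 20 log₁₀(1.2557) ≈ 1.98 dB
∠L = (84.29°) − (38.66°) = 45.63°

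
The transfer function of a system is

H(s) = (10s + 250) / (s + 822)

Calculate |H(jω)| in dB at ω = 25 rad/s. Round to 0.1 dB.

Substitute s = j25:
Numerator: 10(j25) + 250 = 250 + j250
Denominator: (j25) + 822 = 822 + j25
|N| = √(250² + 250²) ≈ 353.55, ∠N ≈ 45.00°
|D| = √(822² + 25²) ≈ 822.38, ∠D ≈ 1.74°
|H| = 353.55 / 822.38 ≈ 0.42991
Gain = 20 log₁₀(0.42991) ≈ -7.33 dB

-7.3 dB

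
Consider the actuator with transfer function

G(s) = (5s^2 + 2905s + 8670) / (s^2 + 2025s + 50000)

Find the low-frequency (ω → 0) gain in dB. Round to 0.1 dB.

G(0) = 8670 / 50000 = 0.1734
20 log₁₀(0.1734) ≈ -15.22 dB

-15.2 dB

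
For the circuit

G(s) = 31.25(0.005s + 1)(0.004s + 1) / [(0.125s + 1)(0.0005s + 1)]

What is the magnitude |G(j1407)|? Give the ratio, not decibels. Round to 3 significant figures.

At ω = 1407 rad/s:
zero (1 + j1407·0.005) = 1 + j7.035 → |·| ≈ 7.1057, ∠ ≈ 81.91°
zero (1 + j1407·0.004) = 1 + j5.628 → |·| ≈ 5.7162, ∠ ≈ 79.92°
pole (1 + j1407·0.125) = 1 + j175.875 → |·| ≈ 175.88, ∠ ≈ 89.67°
pole (1 + j1407·0.0005) = 1 + j0.7035 → |·| ≈ 1.2227, ∠ ≈ 35.13°
|G| = 31.25 · 7.1057 · 5.7162 / (175.88 · 1.2227) ≈ 5.9024

5.90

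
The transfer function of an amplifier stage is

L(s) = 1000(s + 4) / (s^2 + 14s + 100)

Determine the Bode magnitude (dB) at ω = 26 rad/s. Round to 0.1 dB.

At s = jω = j26:
zero (s+4): 4 + j26 → |·| = √(4²+26²) = √692 ≈ 26.306, ∠ = arctan(26/4) ≈ 81.25°
quadratic: (j26)² + 14·j26 + 100 = -576 + j364 → |·| ≈ 681.38, ∠ ≈ 147.71°
|L| = 1000 · 26.306 / 681.38 ≈ 38.607
Gain = 20 log₁₀(38.607) ≈ 31.73 dB

31.7 dB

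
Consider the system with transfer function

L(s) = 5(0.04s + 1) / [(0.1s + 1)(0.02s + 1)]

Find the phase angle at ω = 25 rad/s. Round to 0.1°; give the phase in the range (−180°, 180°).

At ω = 25 rad/s:
zero (1 + j25·0.04) = 1 + j1 → |·| ≈ 1.4142, ∠ ≈ 45.00°
pole (1 + j25·0.1) = 1 + j2.5 → |·| ≈ 2.6926, ∠ ≈ 68.20°
pole (1 + j25·0.02) = 1 + j0.5 → |·| ≈ 1.118, ∠ ≈ 26.57°
∠L = (45.00°) − (68.20° + 26.57°) = -49.77°

-49.8°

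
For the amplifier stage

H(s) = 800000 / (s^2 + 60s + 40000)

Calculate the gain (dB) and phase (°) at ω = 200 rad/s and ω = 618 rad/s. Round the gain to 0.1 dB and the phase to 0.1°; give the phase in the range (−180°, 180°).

At s = jω = j200:
quadratic: (j200)² + 60·j200 + 40000 = 0 + j12000 → |·| ≈ 12000, ∠ ≈ 90.00°
|H| = 800000 / 12000 ≈ 66.667
Gain = 20 log₁₀(66.667) ≈ 36.48 dB
∠H = 0.00° − 90.00° = -90.00°

At s = jω = j618:
quadratic: (j618)² + 60·j618 + 40000 = -341924 + j37080 → |·| ≈ 3.4393e+05, ∠ ≈ 173.81°
|H| = 800000 / 3.4393e+05 ≈ 2.3261
Gain = 20 log₁₀(2.3261) ≈ 7.33 dB
∠H = 0.00° − 173.81° = -173.81°

ω = 200: 36.5 dB, -90.0°; ω = 618: 7.3 dB, -173.8°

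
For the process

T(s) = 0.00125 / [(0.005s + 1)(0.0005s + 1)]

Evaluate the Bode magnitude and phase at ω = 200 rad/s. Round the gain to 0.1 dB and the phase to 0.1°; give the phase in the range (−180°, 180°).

At ω = 200 rad/s:
pole (1 + j200·0.005) = 1 + j1 → |·| ≈ 1.4142, ∠ ≈ 45.00°
pole (1 + j200·0.0005) = 1 + j0.1 → |·| ≈ 1.005, ∠ ≈ 5.71°
|T| = 0.00125 · 1 / (1.4142 · 1.005) ≈ 0.00087949
Gain = 20 log₁₀(0.00087949) ≈ -61.12 dB
∠T = (0°) − (45.00° + 5.71°) = -50.71°

-61.1 dB, -50.7°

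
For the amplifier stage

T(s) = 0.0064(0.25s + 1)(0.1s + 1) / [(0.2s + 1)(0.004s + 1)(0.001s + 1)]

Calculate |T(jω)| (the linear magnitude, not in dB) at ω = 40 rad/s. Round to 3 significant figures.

At ω = 40 rad/s:
zero (1 + j40·0.25) = 1 + j10 → |·| ≈ 10.05, ∠ ≈ 84.29°
zero (1 + j40·0.1) = 1 + j4 → |·| ≈ 4.1231, ∠ ≈ 75.96°
pole (1 + j40·0.2) = 1 + j8 → |·| ≈ 8.0623, ∠ ≈ 82.87°
pole (1 + j40·0.004) = 1 + j0.16 → |·| ≈ 1.0127, ∠ ≈ 9.09°
pole (1 + j40·0.001) = 1 + j0.04 → |·| ≈ 1.0008, ∠ ≈ 2.29°
|T| = 0.0064 · 10.05 · 4.1231 / (8.0623 · 1.0127 · 1.0008) ≈ 0.032455

0.0325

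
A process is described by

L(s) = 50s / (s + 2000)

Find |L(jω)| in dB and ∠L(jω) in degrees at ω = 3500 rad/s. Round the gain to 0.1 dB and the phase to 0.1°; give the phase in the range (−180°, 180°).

At s = jω = j3500:
zero at origin: s = j3500 → |·| = 3500, ∠ = 90.00°
pole (s+2000): 2000 + j3500 → |·| = √(2000²+3500²) = √16250000 ≈ 4031.1, ∠ = arctan(3500/2000) ≈ 60.26°
|L| = 50 · 3500 / 4031.1 ≈ 43.412
Gain = 20 log₁₀(43.412) ≈ 32.75 dB
∠L = 90.00° − 60.26° = 29.74°

32.8 dB, 29.7°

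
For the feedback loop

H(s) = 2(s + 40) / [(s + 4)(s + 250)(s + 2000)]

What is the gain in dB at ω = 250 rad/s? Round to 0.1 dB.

-110.9 dB

At s = jω = j250:
zero (s+40): 40 + j250 → |·| = √(40²+250²) = √64100 ≈ 253.18, ∠ = arctan(250/40) ≈ 80.91°
pole (s+4): 4 + j250 → |·| = √(4²+250²) = √62516 ≈ 250.03, ∠ = arctan(250/4) ≈ 89.08°
pole (s+250): 250 + j250 → |·| = √(250²+250²) = √125000 ≈ 353.55, ∠ = arctan(250/250) ≈ 45.00°
pole (s+2000): 2000 + j250 → |·| = √(2000²+250²) = √4062500 ≈ 2015.6, ∠ = arctan(250/2000) ≈ 7.13°
|H| = 2 · 253.18 / 1.7818e+08 ≈ 2.8418e-06
Gain = 20 log₁₀(2.8418e-06) ≈ -110.93 dB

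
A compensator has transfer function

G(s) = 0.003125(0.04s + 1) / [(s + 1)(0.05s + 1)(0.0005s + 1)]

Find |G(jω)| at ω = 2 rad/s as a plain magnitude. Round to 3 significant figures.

0.00140

At ω = 2 rad/s:
zero (1 + j2·0.04) = 1 + j0.08 → |·| ≈ 1.0032, ∠ ≈ 4.57°
pole (1 + j2·1) = 1 + j2 → |·| ≈ 2.2361, ∠ ≈ 63.43°
pole (1 + j2·0.05) = 1 + j0.1 → |·| ≈ 1.005, ∠ ≈ 5.71°
pole (1 + j2·0.0005) = 1 + j0.001 → |·| ≈ 1, ∠ ≈ 0.06°
|G| = 0.003125 · 1.0032 / (2.2361 · 1.005 · 1) ≈ 0.001395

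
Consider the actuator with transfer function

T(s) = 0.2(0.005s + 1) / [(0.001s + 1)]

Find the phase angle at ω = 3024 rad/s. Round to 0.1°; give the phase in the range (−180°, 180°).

At ω = 3024 rad/s:
zero (1 + j3024·0.005) = 1 + j15.12 → |·| ≈ 15.153, ∠ ≈ 86.22°
pole (1 + j3024·0.001) = 1 + j3.024 → |·| ≈ 3.1851, ∠ ≈ 71.70°
∠T = (86.22°) − (71.70°) = 14.52°

14.5°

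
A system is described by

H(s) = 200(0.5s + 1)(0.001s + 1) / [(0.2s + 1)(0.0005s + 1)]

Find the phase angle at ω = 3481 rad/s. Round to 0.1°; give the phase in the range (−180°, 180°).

At ω = 3481 rad/s:
zero (1 + j3481·0.5) = 1 + j1740.5 → |·| ≈ 1740.5, ∠ ≈ 89.97°
zero (1 + j3481·0.001) = 1 + j3.481 → |·| ≈ 3.6218, ∠ ≈ 73.97°
pole (1 + j3481·0.2) = 1 + j696.2 → |·| ≈ 696.2, ∠ ≈ 89.92°
pole (1 + j3481·0.0005) = 1 + j1.7405 → |·| ≈ 2.0073, ∠ ≈ 60.12°
∠H = (89.97° + 73.97°) − (89.92° + 60.12°) = 13.90°

13.9°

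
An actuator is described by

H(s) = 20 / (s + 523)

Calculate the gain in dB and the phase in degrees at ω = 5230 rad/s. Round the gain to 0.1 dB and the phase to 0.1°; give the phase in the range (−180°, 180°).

At s = jω = j5230:
pole (s+523): 523 + j5230 → |·| = √(523²+5230²) = √27626429 ≈ 5256.1, ∠ = arctan(5230/523) ≈ 84.29°
|H| = 20 / 5256.1 ≈ 0.0038051
Gain = 20 log₁₀(0.0038051) ≈ -48.39 dB
∠H = 0.00° − 84.29° = -84.29°

-48.4 dB, -84.3°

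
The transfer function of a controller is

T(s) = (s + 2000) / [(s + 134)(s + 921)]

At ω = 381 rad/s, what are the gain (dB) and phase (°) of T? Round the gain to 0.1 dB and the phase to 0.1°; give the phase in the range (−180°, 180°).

At s = jω = j381:
zero (s+2000): 2000 + j381 → |·| = √(2000²+381²) = √4145161 ≈ 2036, ∠ = arctan(381/2000) ≈ 10.79°
pole (s+134): 134 + j381 → |·| = √(134²+381²) = √163117 ≈ 403.88, ∠ = arctan(381/134) ≈ 70.62°
pole (s+921): 921 + j381 → |·| = √(921²+381²) = √993402 ≈ 996.7, ∠ = arctan(381/921) ≈ 22.47°
|T| = 1 · 2036 / 4.0255e+05 ≈ 0.0050578
Gain = 20 log₁₀(0.0050578) ≈ -45.92 dB
∠T = 10.79° − 93.09° = -82.30°

-45.9 dB, -82.3°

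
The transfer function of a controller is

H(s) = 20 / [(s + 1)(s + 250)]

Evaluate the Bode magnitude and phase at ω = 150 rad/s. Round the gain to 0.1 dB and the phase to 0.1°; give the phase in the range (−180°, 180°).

-66.8 dB, -120.6°

At s = jω = j150:
pole (s+1): 1 + j150 → |·| = √(1²+150²) = √22501 ≈ 150, ∠ = arctan(150/1) ≈ 89.62°
pole (s+250): 250 + j150 → |·| = √(250²+150²) = √85000 ≈ 291.55, ∠ = arctan(150/250) ≈ 30.96°
|H| = 20 / 43732 ≈ 0.00045733
Gain = 20 log₁₀(0.00045733) ≈ -66.80 dB
∠H = 0.00° − 120.58° = -120.58°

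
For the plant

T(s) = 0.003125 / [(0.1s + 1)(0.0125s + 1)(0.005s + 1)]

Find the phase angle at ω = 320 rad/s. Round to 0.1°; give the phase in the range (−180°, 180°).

137.8°

At ω = 320 rad/s:
pole (1 + j320·0.1) = 1 + j32 → |·| ≈ 32.016, ∠ ≈ 88.21°
pole (1 + j320·0.0125) = 1 + j4 → |·| ≈ 4.1231, ∠ ≈ 75.96°
pole (1 + j320·0.005) = 1 + j1.6 → |·| ≈ 1.8868, ∠ ≈ 57.99°
∠T = (0°) − (88.21° + 75.96° + 57.99°) = -222.16° ≡ 137.84° (principal value)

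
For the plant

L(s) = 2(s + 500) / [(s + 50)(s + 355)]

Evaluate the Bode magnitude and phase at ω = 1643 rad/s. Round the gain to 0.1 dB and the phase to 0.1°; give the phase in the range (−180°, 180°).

At s = jω = j1643:
zero (s+500): 500 + j1643 → |·| = √(500²+1643²) = √2949449 ≈ 1717.4, ∠ = arctan(1643/500) ≈ 73.07°
pole (s+50): 50 + j1643 → |·| = √(50²+1643²) = √2701949 ≈ 1643.8, ∠ = arctan(1643/50) ≈ 88.26°
pole (s+355): 355 + j1643 → |·| = √(355²+1643²) = √2825474 ≈ 1680.9, ∠ = arctan(1643/355) ≈ 77.81°
|L| = 2 · 1717.4 / 2.7631e+06 ≈ 0.0012431
Gain = 20 log₁₀(0.0012431) ≈ -58.11 dB
∠L = 73.07° − 166.07° = -93.00°

-58.1 dB, -93.0°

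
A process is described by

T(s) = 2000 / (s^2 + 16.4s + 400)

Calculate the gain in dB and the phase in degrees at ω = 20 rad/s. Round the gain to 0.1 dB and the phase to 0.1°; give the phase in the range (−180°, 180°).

15.7 dB, -90.0°

At s = jω = j20:
quadratic: (j20)² + 16.4·j20 + 400 = 0 + j328 → |·| ≈ 328, ∠ ≈ 90.00°
|T| = 2000 / 328 ≈ 6.0976
Gain = 20 log₁₀(6.0976) ≈ 15.70 dB
∠T = 0.00° − 90.00° = -90.00°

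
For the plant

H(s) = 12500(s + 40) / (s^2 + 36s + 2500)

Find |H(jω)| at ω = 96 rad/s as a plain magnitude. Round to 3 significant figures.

172

At s = jω = j96:
zero (s+40): 40 + j96 → |·| = √(40²+96²) = √10816 ≈ 104, ∠ = arctan(96/40) ≈ 67.38°
quadratic: (j96)² + 36·j96 + 2500 = -6716 + j3456 → |·| ≈ 7553.1, ∠ ≈ 152.77°
|H| = 12500 · 104 / 7553.1 ≈ 172.11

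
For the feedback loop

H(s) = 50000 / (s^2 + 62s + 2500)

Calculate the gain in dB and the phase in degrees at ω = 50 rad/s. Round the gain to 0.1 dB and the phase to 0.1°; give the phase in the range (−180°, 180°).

At s = jω = j50:
quadratic: (j50)² + 62·j50 + 2500 = 0 + j3100 → |·| ≈ 3100, ∠ ≈ 90.00°
|H| = 50000 / 3100 ≈ 16.129
Gain = 20 log₁₀(16.129) ≈ 24.15 dB
∠H = 0.00° − 90.00° = -90.00°

24.2 dB, -90.0°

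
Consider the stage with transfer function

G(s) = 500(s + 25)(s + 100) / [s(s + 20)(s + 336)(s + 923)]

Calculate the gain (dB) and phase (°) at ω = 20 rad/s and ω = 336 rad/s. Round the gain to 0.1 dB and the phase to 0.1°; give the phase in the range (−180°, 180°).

At s = jω = j20:
zero (s+25): 25 + j20 → |·| = √(25²+20²) = √1025 ≈ 32.016, ∠ = arctan(20/25) ≈ 38.66°
zero (s+100): 100 + j20 → |·| = √(100²+20²) = √10400 ≈ 101.98, ∠ = arctan(20/100) ≈ 11.31°
pole (s+20): 20 + j20 → |·| = √(20²+20²) = √800 ≈ 28.284, ∠ = arctan(20/20) ≈ 45.00°
pole (s+336): 336 + j20 → |·| = √(336²+20²) = √113296 ≈ 336.59, ∠ = arctan(20/336) ≈ 3.41°
pole (s+923): 923 + j20 → |·| = √(923²+20²) = √852329 ≈ 923.22, ∠ = arctan(20/923) ≈ 1.24°
pole at origin: |s| = 20, ∠ = 90.00° (in denominator)
|G| = 500 · 3265 / 1.7578e+08 ≈ 0.0092872
Gain = 20 log₁₀(0.0092872) ≈ -40.64 dB
∠G = 49.97° − 139.65° = -89.68°

At s = jω = j336:
zero (s+25): 25 + j336 → |·| = √(25²+336²) = √113521 ≈ 336.93, ∠ = arctan(336/25) ≈ 85.74°
zero (s+100): 100 + j336 → |·| = √(100²+336²) = √122896 ≈ 350.57, ∠ = arctan(336/100) ≈ 73.43°
pole (s+20): 20 + j336 → |·| = √(20²+336²) = √113296 ≈ 336.59, ∠ = arctan(336/20) ≈ 86.59°
pole (s+336): 336 + j336 → |·| = √(336²+336²) = √225792 ≈ 475.18, ∠ = arctan(336/336) ≈ 45.00°
pole (s+923): 923 + j336 → |·| = √(923²+336²) = √964825 ≈ 982.26, ∠ = arctan(336/923) ≈ 20.00°
pole at origin: |s| = 336, ∠ = 90.00° (in denominator)
|G| = 500 · 1.1812e+05 / 5.2787e+10 ≈ 0.0011188
Gain = 20 log₁₀(0.0011188) ≈ -59.02 dB
∠G = 159.17° − 241.59° = -82.42°

ω = 20: -40.6 dB, -89.7°; ω = 336: -59.0 dB, -82.4°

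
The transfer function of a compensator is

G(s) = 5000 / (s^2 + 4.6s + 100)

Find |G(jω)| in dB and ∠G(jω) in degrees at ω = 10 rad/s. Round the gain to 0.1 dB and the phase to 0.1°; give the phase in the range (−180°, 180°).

At s = jω = j10:
quadratic: (j10)² + 4.6·j10 + 100 = 0 + j46 → |·| ≈ 46, ∠ ≈ 90.00°
|G| = 5000 / 46 ≈ 108.7
Gain = 20 log₁₀(108.7) ≈ 40.72 dB
∠G = 0.00° − 90.00° = -90.00°

40.7 dB, -90.0°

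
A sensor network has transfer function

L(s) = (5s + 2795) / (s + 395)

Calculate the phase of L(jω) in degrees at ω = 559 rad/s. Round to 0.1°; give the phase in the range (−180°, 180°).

-9.8°

Substitute s = j559:
Numerator: 5(j559) + 2795 = 2795 + j2795
Denominator: (j559) + 395 = 395 + j559
|N| = √(2795² + 2795²) ≈ 3952.7, ∠N ≈ 45.00°
|D| = √(395² + 559²) ≈ 684.47, ∠D ≈ 54.75°
∠L = 45.00° − 54.75° = -9.75°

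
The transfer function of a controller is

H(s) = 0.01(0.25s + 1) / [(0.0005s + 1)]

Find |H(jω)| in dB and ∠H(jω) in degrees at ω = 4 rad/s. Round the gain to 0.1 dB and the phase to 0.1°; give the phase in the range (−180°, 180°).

At ω = 4 rad/s:
zero (1 + j4·0.25) = 1 + j1 → |·| ≈ 1.4142, ∠ ≈ 45.00°
pole (1 + j4·0.0005) = 1 + j0.002 → |·| ≈ 1, ∠ ≈ 0.11°
|H| = 0.01 · 1.4142 / (1) ≈ 0.014142
Gain = 20 log₁₀(0.014142) ≈ -36.99 dB
∠H = (45.00°) − (0.11°) = 44.89°

-37.0 dB, 44.9°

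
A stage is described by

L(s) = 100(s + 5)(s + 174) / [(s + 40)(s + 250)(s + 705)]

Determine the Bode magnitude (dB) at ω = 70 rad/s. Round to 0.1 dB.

At s = jω = j70:
zero (s+5): 5 + j70 → |·| = √(5²+70²) = √4925 ≈ 70.178, ∠ = arctan(70/5) ≈ 85.91°
zero (s+174): 174 + j70 → |·| = √(174²+70²) = √35176 ≈ 187.55, ∠ = arctan(70/174) ≈ 21.91°
pole (s+40): 40 + j70 → |·| = √(40²+70²) = √6500 ≈ 80.623, ∠ = arctan(70/40) ≈ 60.26°
pole (s+250): 250 + j70 → |·| = √(250²+70²) = √67400 ≈ 259.62, ∠ = arctan(70/250) ≈ 15.64°
pole (s+705): 705 + j70 → |·| = √(705²+70²) = √501925 ≈ 708.47, ∠ = arctan(70/705) ≈ 5.67°
|L| = 100 · 13162 / 1.4829e+07 ≈ 0.088759
Gain = 20 log₁₀(0.088759) ≈ -21.04 dB

-21.0 dB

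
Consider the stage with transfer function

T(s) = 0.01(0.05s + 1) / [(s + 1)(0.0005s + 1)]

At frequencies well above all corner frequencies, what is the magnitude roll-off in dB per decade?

-20 dB/decade

Each pole contributes −20 dB/decade at high frequency; each zero contributes +20 dB/decade.
Net: 1 zero(s) − 2 pole(s) → -20 dB/decade.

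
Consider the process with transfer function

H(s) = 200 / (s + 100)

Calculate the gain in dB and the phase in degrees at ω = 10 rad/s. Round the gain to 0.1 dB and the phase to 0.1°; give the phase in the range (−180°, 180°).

Substitute s = j10:
Numerator: 200 = 200 + j0
Denominator: (j10) + 100 = 100 + j10
|N| = √(200² + 0²) ≈ 200, ∠N ≈ 0.00°
|D| = √(100² + 10²) ≈ 100.5, ∠D ≈ 5.71°
|H| = 200 / 100.5 ≈ 1.99
Gain = 20 log₁₀(1.99) ≈ 5.98 dB
∠H = 0.00° − 5.71° = -5.71°

6.0 dB, -5.7°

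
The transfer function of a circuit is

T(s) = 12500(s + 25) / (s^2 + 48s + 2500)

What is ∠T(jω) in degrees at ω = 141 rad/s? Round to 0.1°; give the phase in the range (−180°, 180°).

At s = jω = j141:
zero (s+25): 25 + j141 → |·| = √(25²+141²) = √20506 ≈ 143.2, ∠ = arctan(141/25) ≈ 79.95°
quadratic: (j141)² + 48·j141 + 2500 = -17381 + j6768 → |·| ≈ 18652, ∠ ≈ 158.72°
∠T = 79.95° − 158.72° = -78.77°

-78.8°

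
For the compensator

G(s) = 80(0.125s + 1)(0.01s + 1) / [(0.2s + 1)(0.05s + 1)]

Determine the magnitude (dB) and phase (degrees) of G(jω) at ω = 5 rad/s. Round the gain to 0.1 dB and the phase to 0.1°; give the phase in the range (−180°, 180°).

At ω = 5 rad/s:
zero (1 + j5·0.125) = 1 + j0.625 → |·| ≈ 1.1792, ∠ ≈ 32.01°
zero (1 + j5·0.01) = 1 + j0.05 → |·| ≈ 1.0012, ∠ ≈ 2.86°
pole (1 + j5·0.2) = 1 + j1 → |·| ≈ 1.4142, ∠ ≈ 45.00°
pole (1 + j5·0.05) = 1 + j0.25 → |·| ≈ 1.0308, ∠ ≈ 14.04°
|G| = 80 · 1.1792 · 1.0012 / (1.4142 · 1.0308) ≈ 64.791
Gain = 20 log₁₀(64.791) ≈ 36.23 dB
∠G = (32.01° + 2.86°) − (45.00° + 14.04°) = -24.17°

36.2 dB, -24.2°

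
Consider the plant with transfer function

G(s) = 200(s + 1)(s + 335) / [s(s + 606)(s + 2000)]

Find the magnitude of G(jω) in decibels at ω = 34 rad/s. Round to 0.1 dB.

At s = jω = j34:
zero (s+1): 1 + j34 → |·| = √(1²+34²) = √1157 ≈ 34.015, ∠ = arctan(34/1) ≈ 88.32°
zero (s+335): 335 + j34 → |·| = √(335²+34²) = √113381 ≈ 336.72, ∠ = arctan(34/335) ≈ 5.80°
pole (s+606): 606 + j34 → |·| = √(606²+34²) = √368392 ≈ 606.95, ∠ = arctan(34/606) ≈ 3.21°
pole (s+2000): 2000 + j34 → |·| = √(2000²+34²) = √4001156 ≈ 2000.3, ∠ = arctan(34/2000) ≈ 0.97°
pole at origin: |s| = 34, ∠ = 90.00° (in denominator)
|G| = 200 · 11454 / 4.1279e+07 ≈ 0.055496
Gain = 20 log₁₀(0.055496) ≈ -25.11 dB

-25.1 dB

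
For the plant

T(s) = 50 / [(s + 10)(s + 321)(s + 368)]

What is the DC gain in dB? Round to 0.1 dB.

-87.5 dB

T(0) = 50 / (10·321·368) ≈ 4.2327e-05
20 log₁₀(4.2327e-05) ≈ -87.47 dB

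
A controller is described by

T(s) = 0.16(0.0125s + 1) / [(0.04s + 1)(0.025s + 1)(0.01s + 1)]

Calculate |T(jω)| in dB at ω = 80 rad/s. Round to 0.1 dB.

At ω = 80 rad/s:
zero (1 + j80·0.0125) = 1 + j1 → |·| ≈ 1.4142, ∠ ≈ 45.00°
pole (1 + j80·0.04) = 1 + j3.2 → |·| ≈ 3.3526, ∠ ≈ 72.65°
pole (1 + j80·0.025) = 1 + j2 → |·| ≈ 2.2361, ∠ ≈ 63.43°
pole (1 + j80·0.01) = 1 + j0.8 → |·| ≈ 1.2806, ∠ ≈ 38.66°
|T| = 0.16 · 1.4142 / (3.3526 · 2.2361 · 1.2806) ≈ 0.023569
Gain = 20 log₁₀(0.023569) ≈ -32.55 dB

-32.6 dB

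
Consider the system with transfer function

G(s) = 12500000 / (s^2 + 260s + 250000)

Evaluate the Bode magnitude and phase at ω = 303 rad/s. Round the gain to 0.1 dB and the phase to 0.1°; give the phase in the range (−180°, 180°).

37.0 dB, -26.5°

At s = jω = j303:
quadratic: (j303)² + 260·j303 + 250000 = 158191 + j78780 → |·| ≈ 1.7672e+05, ∠ ≈ 26.47°
|G| = 12500000 / 1.7672e+05 ≈ 70.733
Gain = 20 log₁₀(70.733) ≈ 36.99 dB
∠G = 0.00° − 26.47° = -26.47°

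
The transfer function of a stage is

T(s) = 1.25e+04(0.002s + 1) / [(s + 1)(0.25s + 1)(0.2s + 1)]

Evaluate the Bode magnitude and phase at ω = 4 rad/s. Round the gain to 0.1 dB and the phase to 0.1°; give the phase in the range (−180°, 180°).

At ω = 4 rad/s:
zero (1 + j4·0.002) = 1 + j0.008 → |·| ≈ 1, ∠ ≈ 0.46°
pole (1 + j4·1) = 1 + j4 → |·| ≈ 4.1231, ∠ ≈ 75.96°
pole (1 + j4·0.25) = 1 + j1 → |·| ≈ 1.4142, ∠ ≈ 45.00°
pole (1 + j4·0.2) = 1 + j0.8 → |·| ≈ 1.2806, ∠ ≈ 38.66°
|T| = 1.25e+04 · 1 / (4.1231 · 1.4142 · 1.2806) ≈ 1674
Gain = 20 log₁₀(1674) ≈ 64.48 dB
∠T = (0.46°) − (75.96° + 45.00° + 38.66°) = -159.16°

64.5 dB, -159.2°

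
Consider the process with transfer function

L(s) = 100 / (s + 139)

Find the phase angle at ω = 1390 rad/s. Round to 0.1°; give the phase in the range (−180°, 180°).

At s = jω = j1390:
pole (s+139): 139 + j1390 → |·| = √(139²+1390²) = √1951421 ≈ 1396.9, ∠ = arctan(1390/139) ≈ 84.29°
∠L = 0.00° − 84.29° = -84.29°

-84.3°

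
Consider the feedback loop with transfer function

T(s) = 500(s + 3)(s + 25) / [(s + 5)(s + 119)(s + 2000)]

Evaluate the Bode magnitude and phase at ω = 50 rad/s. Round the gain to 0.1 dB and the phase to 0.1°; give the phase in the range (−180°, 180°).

-19.3 dB, 41.5°

At s = jω = j50:
zero (s+3): 3 + j50 → |·| = √(3²+50²) = √2509 ≈ 50.09, ∠ = arctan(50/3) ≈ 86.57°
zero (s+25): 25 + j50 → |·| = √(25²+50²) = √3125 ≈ 55.902, ∠ = arctan(50/25) ≈ 63.43°
pole (s+5): 5 + j50 → |·| = √(5²+50²) = √2525 ≈ 50.249, ∠ = arctan(50/5) ≈ 84.29°
pole (s+119): 119 + j50 → |·| = √(119²+50²) = √16661 ≈ 129.08, ∠ = arctan(50/119) ≈ 22.79°
pole (s+2000): 2000 + j50 → |·| = √(2000²+50²) = √4002500 ≈ 2000.6, ∠ = arctan(50/2000) ≈ 1.43°
|T| = 500 · 2800.1 / 1.2976e+07 ≈ 0.1079
Gain = 20 log₁₀(0.1079) ≈ -19.34 dB
∠T = 150.00° − 108.51° = 41.49°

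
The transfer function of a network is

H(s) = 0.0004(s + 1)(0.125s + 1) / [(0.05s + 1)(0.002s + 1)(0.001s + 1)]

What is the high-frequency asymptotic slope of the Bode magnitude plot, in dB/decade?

-20 dB/decade

Each pole contributes −20 dB/decade at high frequency; each zero contributes +20 dB/decade.
Net: 2 zero(s) − 3 pole(s) → -20 dB/decade.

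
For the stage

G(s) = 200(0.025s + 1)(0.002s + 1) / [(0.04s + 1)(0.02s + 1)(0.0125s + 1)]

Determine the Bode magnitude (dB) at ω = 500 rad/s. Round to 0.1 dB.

At ω = 500 rad/s:
zero (1 + j500·0.025) = 1 + j12.5 → |·| ≈ 12.54, ∠ ≈ 85.43°
zero (1 + j500·0.002) = 1 + j1 → |·| ≈ 1.4142, ∠ ≈ 45.00°
pole (1 + j500·0.04) = 1 + j20 → |·| ≈ 20.025, ∠ ≈ 87.14°
pole (1 + j500·0.02) = 1 + j10 → |·| ≈ 10.05, ∠ ≈ 84.29°
pole (1 + j500·0.0125) = 1 + j6.25 → |·| ≈ 6.3295, ∠ ≈ 80.91°
|G| = 200 · 12.54 · 1.4142 / (20.025 · 10.05 · 6.3295) ≈ 2.7844
Gain = 20 log₁₀(2.7844) ≈ 8.89 dB

8.9 dB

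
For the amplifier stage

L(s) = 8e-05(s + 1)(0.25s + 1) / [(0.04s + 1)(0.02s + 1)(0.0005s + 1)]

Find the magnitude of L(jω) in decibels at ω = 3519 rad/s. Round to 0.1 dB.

-38.2 dB

At ω = 3519 rad/s:
zero (1 + j3519·1) = 1 + j3519 → |·| ≈ 3519, ∠ ≈ 89.98°
zero (1 + j3519·0.25) = 1 + j879.75 → |·| ≈ 879.75, ∠ ≈ 89.93°
pole (1 + j3519·0.04) = 1 + j140.76 → |·| ≈ 140.76, ∠ ≈ 89.59°
pole (1 + j3519·0.02) = 1 + j70.38 → |·| ≈ 70.387, ∠ ≈ 89.19°
pole (1 + j3519·0.0005) = 1 + j1.7595 → |·| ≈ 2.0238, ∠ ≈ 60.39°
|L| = 8e-05 · 3519 · 879.75 / (140.76 · 70.387 · 2.0238) ≈ 0.012352
Gain = 20 log₁₀(0.012352) ≈ -38.17 dB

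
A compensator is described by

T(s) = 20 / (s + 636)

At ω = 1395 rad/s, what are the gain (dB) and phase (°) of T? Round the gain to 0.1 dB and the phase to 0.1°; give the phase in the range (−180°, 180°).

-37.7 dB, -65.5°

Substitute s = j1395:
Numerator: 20 = 20 + j0
Denominator: (j1395) + 636 = 636 + j1395
|N| = √(20² + 0²) ≈ 20, ∠N ≈ 0.00°
|D| = √(636² + 1395²) ≈ 1533.1, ∠D ≈ 65.49°
|T| = 20 / 1533.1 ≈ 0.013045
Gain = 20 log₁₀(0.013045) ≈ -37.69 dB
∠T = 0.00° − 65.49° = -65.49°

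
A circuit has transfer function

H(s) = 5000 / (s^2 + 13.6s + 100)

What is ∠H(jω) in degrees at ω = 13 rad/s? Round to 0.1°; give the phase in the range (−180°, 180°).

-111.3°

At s = jω = j13:
quadratic: (j13)² + 13.6·j13 + 100 = -69 + j176.8 → |·| ≈ 189.79, ∠ ≈ 111.32°
∠H = 0.00° − 111.32° = -111.32°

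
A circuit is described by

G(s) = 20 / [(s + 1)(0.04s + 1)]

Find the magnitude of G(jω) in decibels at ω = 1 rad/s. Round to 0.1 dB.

23.0 dB

At ω = 1 rad/s:
pole (1 + j1·1) = 1 + j1 → |·| ≈ 1.4142, ∠ ≈ 45.00°
pole (1 + j1·0.04) = 1 + j0.04 → |·| ≈ 1.0008, ∠ ≈ 2.29°
|G| = 20 · 1 / (1.4142 · 1.0008) ≈ 14.131
Gain = 20 log₁₀(14.131) ≈ 23.00 dB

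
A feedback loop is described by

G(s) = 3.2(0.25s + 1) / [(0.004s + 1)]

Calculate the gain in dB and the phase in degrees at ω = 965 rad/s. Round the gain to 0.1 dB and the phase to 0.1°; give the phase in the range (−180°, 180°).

45.7 dB, 14.3°

At ω = 965 rad/s:
zero (1 + j965·0.25) = 1 + j241.25 → |·| ≈ 241.25, ∠ ≈ 89.76°
pole (1 + j965·0.004) = 1 + j3.86 → |·| ≈ 3.9874, ∠ ≈ 75.48°
|G| = 3.2 · 241.25 / (3.9874) ≈ 193.61
Gain = 20 log₁₀(193.61) ≈ 45.74 dB
∠G = (89.76°) − (75.48°) = 14.28°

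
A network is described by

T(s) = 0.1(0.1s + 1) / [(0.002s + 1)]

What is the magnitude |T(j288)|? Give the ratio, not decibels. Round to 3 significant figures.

2.50

At ω = 288 rad/s:
zero (1 + j288·0.1) = 1 + j28.8 → |·| ≈ 28.817, ∠ ≈ 88.01°
pole (1 + j288·0.002) = 1 + j0.576 → |·| ≈ 1.154, ∠ ≈ 29.94°
|T| = 0.1 · 28.817 / (1.154) ≈ 2.4971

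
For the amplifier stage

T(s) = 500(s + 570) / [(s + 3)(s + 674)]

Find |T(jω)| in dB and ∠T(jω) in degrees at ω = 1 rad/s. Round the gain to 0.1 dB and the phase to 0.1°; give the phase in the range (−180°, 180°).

At s = jω = j1:
zero (s+570): 570 + j1 → |·| = √(570²+1²) = √324901 ≈ 570, ∠ = arctan(1/570) ≈ 0.10°
pole (s+3): 3 + j1 → |·| = √(3²+1²) = √10 ≈ 3.1623, ∠ = arctan(1/3) ≈ 18.43°
pole (s+674): 674 + j1 → |·| = √(674²+1²) = √454277 ≈ 674, ∠ = arctan(1/674) ≈ 0.09°
|T| = 500 · 570 / 2131.4 ≈ 133.71
Gain = 20 log₁₀(133.71) ≈ 42.52 dB
∠T = 0.10° − 18.52° = -18.42°

42.5 dB, -18.4°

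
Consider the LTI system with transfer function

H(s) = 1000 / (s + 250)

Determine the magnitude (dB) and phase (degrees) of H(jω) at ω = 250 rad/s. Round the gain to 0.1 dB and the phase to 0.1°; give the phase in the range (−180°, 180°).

9.0 dB, -45.0°

At s = jω = j250:
pole (s+250): 250 + j250 → |·| = √(250²+250²) = √125000 ≈ 353.55, ∠ = arctan(250/250) ≈ 45.00°
|H| = 1000 / 353.55 ≈ 2.8285
Gain = 20 log₁₀(2.8285) ≈ 9.03 dB
∠H = 0.00° − 45.00° = -45.00°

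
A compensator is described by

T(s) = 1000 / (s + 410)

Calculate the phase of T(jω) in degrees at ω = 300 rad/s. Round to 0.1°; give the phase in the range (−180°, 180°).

-36.2°

Substitute s = j300:
Numerator: 1000 = 1000 + j0
Denominator: (j300) + 410 = 410 + j300
|N| = √(1000² + 0²) ≈ 1000, ∠N ≈ 0.00°
|D| = √(410² + 300²) ≈ 508.04, ∠D ≈ 36.19°
∠T = 0.00° − 36.19° = -36.19°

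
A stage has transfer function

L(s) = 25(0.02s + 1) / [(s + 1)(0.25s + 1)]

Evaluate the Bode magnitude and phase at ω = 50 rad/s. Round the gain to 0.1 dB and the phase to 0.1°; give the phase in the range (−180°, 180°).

At ω = 50 rad/s:
zero (1 + j50·0.02) = 1 + j1 → |·| ≈ 1.4142, ∠ ≈ 45.00°
pole (1 + j50·1) = 1 + j50 → |·| ≈ 50.01, ∠ ≈ 88.85°
pole (1 + j50·0.25) = 1 + j12.5 → |·| ≈ 12.54, ∠ ≈ 85.43°
|L| = 25 · 1.4142 / (50.01 · 12.54) ≈ 0.056376
Gain = 20 log₁₀(0.056376) ≈ -24.98 dB
∠L = (45.00°) − (88.85° + 85.43°) = -129.28°

-25.0 dB, -129.3°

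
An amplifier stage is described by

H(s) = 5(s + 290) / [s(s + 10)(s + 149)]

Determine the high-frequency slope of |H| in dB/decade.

-40 dB/decade

Each pole contributes −20 dB/decade at high frequency; each zero contributes +20 dB/decade.
Net: 1 zero(s) − 3 pole(s) → -40 dB/decade.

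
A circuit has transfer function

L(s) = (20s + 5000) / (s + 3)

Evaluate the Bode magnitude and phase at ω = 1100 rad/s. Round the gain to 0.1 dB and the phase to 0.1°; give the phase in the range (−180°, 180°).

26.2 dB, -12.6°

Substitute s = j1100:
Numerator: 20(j1100) + 5000 = 5000 + j22000
Denominator: (j1100) + 3 = 3 + j1100
|N| = √(5000² + 22000²) ≈ 22561, ∠N ≈ 77.20°
|D| = √(3² + 1100²) ≈ 1100, ∠D ≈ 89.84°
|L| = 22561 / 1100 ≈ 20.51
Gain = 20 log₁₀(20.51) ≈ 26.24 dB
∠L = 77.20° − 89.84° = -12.64°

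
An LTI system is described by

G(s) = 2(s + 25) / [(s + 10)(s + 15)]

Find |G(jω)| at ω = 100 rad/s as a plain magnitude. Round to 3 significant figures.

At s = jω = j100:
zero (s+25): 25 + j100 → |·| = √(25²+100²) = √10625 ≈ 103.08, ∠ = arctan(100/25) ≈ 75.96°
pole (s+10): 10 + j100 → |·| = √(10²+100²) = √10100 ≈ 100.5, ∠ = arctan(100/10) ≈ 84.29°
pole (s+15): 15 + j100 → |·| = √(15²+100²) = √10225 ≈ 101.12, ∠ = arctan(100/15) ≈ 81.47°
|G| = 2 · 103.08 / 10163 ≈ 0.020285

0.0203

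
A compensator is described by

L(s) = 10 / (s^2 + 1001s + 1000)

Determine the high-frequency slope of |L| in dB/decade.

-40 dB/decade

Each pole contributes −20 dB/decade at high frequency; each zero contributes +20 dB/decade.
Net: 0 zero(s) − 2 pole(s) → -40 dB/decade.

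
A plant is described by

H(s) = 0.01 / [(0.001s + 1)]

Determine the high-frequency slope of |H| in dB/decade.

Each pole contributes −20 dB/decade at high frequency; each zero contributes +20 dB/decade.
Net: 0 zero(s) − 1 pole(s) → -20 dB/decade.

-20 dB/decade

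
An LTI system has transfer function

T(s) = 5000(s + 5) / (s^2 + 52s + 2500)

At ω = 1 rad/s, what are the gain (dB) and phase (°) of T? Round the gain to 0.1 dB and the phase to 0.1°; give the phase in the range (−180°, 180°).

20.2 dB, 10.1°

At s = jω = j1:
zero (s+5): 5 + j1 → |·| = √(5²+1²) = √26 ≈ 5.099, ∠ = arctan(1/5) ≈ 11.31°
quadratic: (j1)² + 52·j1 + 2500 = 2499 + j52 → |·| ≈ 2499.5, ∠ ≈ 1.19°
|T| = 5000 · 5.099 / 2499.5 ≈ 10.2
Gain = 20 log₁₀(10.2) ≈ 20.17 dB
∠T = 11.31° − 1.19° = 10.12°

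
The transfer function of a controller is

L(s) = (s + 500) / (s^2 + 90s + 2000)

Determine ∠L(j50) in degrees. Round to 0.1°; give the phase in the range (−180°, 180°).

-90.6°

Substitute s = j50:
Numerator: (j50) + 500 = 500 + j50
Denominator: (j50)^2 + 90(j50) + 2000 = -500 + j4500
|N| = √(500² + 50²) ≈ 502.49, ∠N ≈ 5.71°
|D| = √(500² + 4500²) ≈ 4527.7, ∠D ≈ 96.34°
∠L = 5.71° − 96.34° = -90.63°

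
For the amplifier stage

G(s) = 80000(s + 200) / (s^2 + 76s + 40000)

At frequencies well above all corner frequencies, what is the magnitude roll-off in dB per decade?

-20 dB/decade

Each pole contributes −20 dB/decade at high frequency; each zero contributes +20 dB/decade.
Net: 1 zero(s) − 2 pole(s) → -20 dB/decade.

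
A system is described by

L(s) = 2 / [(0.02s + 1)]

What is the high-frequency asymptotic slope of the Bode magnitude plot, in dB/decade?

Each pole contributes −20 dB/decade at high frequency; each zero contributes +20 dB/decade.
Net: 0 zero(s) − 1 pole(s) → -20 dB/decade.

-20 dB/decade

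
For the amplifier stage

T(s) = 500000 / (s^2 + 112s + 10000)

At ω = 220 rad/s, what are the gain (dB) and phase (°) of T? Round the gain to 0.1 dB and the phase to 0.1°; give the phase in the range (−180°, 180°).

At s = jω = j220:
quadratic: (j220)² + 112·j220 + 10000 = -38400 + j24640 → |·| ≈ 45626, ∠ ≈ 147.31°
|T| = 500000 / 45626 ≈ 10.959
Gain = 20 log₁₀(10.959) ≈ 20.80 dB
∠T = 0.00° − 147.31° = -147.31°

20.8 dB, -147.3°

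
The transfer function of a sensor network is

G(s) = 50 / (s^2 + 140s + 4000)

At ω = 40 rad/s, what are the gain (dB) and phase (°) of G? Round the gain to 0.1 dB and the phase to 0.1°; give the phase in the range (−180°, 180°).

-41.7 dB, -66.8°

Substitute s = j40:
Numerator: 50 = 50 + j0
Denominator: (j40)^2 + 140(j40) + 4000 = 2400 + j5600
|N| = √(50² + 0²) ≈ 50, ∠N ≈ 0.00°
|D| = √(2400² + 5600²) ≈ 6092.6, ∠D ≈ 66.80°
|G| = 50 / 6092.6 ≈ 0.0082067
Gain = 20 log₁₀(0.0082067) ≈ -41.72 dB
∠G = 0.00° − 66.80° = -66.80°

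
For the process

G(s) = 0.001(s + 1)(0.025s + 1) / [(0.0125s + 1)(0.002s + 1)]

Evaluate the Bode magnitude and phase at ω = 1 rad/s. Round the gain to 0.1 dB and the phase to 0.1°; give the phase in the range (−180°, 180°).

-57.0 dB, 45.6°

At ω = 1 rad/s:
zero (1 + j1·1) = 1 + j1 → |·| ≈ 1.4142, ∠ ≈ 45.00°
zero (1 + j1·0.025) = 1 + j0.025 → |·| ≈ 1.0003, ∠ ≈ 1.43°
pole (1 + j1·0.0125) = 1 + j0.0125 → |·| ≈ 1.0001, ∠ ≈ 0.72°
pole (1 + j1·0.002) = 1 + j0.002 → |·| ≈ 1, ∠ ≈ 0.11°
|G| = 0.001 · 1.4142 · 1.0003 / (1.0001 · 1) ≈ 0.0014145
Gain = 20 log₁₀(0.0014145) ≈ -56.99 dB
∠G = (45.00° + 1.43°) − (0.72° + 0.11°) = 45.60°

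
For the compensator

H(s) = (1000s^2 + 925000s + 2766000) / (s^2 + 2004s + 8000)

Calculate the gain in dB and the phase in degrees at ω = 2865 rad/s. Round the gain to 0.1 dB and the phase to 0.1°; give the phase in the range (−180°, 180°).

Substitute s = j2865:
Numerator: 1000(j2865)^2 + 925000(j2865) + 2766000 = -8205459000 + j2650125000
Denominator: (j2865)^2 + 2004(j2865) + 8000 = -8200225 + j5741460
|N| = √(8205459000² + 2650125000²) ≈ 8.6228e+09, ∠N ≈ 162.10°
|D| = √(8200225² + 5741460²) ≈ 1.001e+07, ∠D ≈ 145.00°
|H| = 8.6228e+09 / 1.001e+07 ≈ 861.42
Gain = 20 log₁₀(861.42) ≈ 58.70 dB
∠H = 162.10° − 145.00° = 17.10°

58.7 dB, 17.1°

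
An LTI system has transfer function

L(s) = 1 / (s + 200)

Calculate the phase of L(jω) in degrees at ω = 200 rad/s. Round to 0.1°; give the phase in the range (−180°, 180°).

At s = jω = j200:
pole (s+200): 200 + j200 → |·| = √(200²+200²) = √80000 ≈ 282.84, ∠ = arctan(200/200) ≈ 45.00°
∠L = 0.00° − 45.00° = -45.00°

-45.0°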